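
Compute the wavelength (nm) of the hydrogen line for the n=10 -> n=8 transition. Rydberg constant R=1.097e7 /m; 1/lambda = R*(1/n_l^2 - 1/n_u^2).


1/lambda = R * (1/n_l^2 - 1/n_u^2)
= 1.097e7 * (1/8^2 - 1/10^2)
= 1.097e7 * (0.015625 - 0.01)
= 1.097e7 * 0.005625
= 6.1706e+04 /m
lambda = 1 / 6.1706e+04 = 16205.8138 nm

16205.8138


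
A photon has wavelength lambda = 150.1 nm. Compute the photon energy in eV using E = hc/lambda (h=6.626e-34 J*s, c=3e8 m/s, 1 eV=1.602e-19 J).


E = hc / lambda
= (6.626e-34)(3e8) / (150.1e-9)
= 1.9878e-25 / 1.5010e-07
= 1.3243e-18 J
Converting to eV: 1.3243e-18 / 1.602e-19
= 8.2666 eV

8.2666


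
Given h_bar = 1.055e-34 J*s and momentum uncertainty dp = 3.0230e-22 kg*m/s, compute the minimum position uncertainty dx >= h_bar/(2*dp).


dx = h_bar / (2 * dp)
= 1.055e-34 / (2 * 3.0230e-22)
= 1.055e-34 / 6.0460e-22
= 1.7450e-13 m

1.7450e-13


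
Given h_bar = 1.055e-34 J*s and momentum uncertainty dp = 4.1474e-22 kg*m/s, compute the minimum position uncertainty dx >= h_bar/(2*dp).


dx = h_bar / (2 * dp)
= 1.055e-34 / (2 * 4.1474e-22)
= 1.055e-34 / 8.2948e-22
= 1.2719e-13 m

1.2719e-13


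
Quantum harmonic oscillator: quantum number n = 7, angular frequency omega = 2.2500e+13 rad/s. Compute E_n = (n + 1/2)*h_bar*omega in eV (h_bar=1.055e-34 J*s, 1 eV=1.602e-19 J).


E = (n + 1/2) * h_bar * omega
= (7 + 0.5) * 1.055e-34 * 2.2500e+13
= 7.5 * 2.3737e-21
= 1.7803e-20 J
= 0.1111 eV

0.1111


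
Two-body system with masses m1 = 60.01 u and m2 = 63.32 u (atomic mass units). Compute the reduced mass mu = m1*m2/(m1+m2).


mu = m1 * m2 / (m1 + m2)
= 60.01 * 63.32 / (60.01 + 63.32)
= 3799.8332 / 123.33
= 30.8103 u

30.8103


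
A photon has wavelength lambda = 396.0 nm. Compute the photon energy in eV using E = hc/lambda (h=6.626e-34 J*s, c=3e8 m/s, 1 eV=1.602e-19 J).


E = hc / lambda
= (6.626e-34)(3e8) / (396.0e-9)
= 1.9878e-25 / 3.9600e-07
= 5.0197e-19 J
Converting to eV: 5.0197e-19 / 1.602e-19
= 3.1334 eV

3.1334


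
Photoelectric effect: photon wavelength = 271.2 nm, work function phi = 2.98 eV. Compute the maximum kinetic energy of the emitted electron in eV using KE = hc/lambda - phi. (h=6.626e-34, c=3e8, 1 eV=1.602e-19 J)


E_photon = hc / lambda
= (6.626e-34)(3e8) / (271.2e-9)
= 7.3296e-19 J
= 4.5753 eV
KE = E_photon - phi
= 4.5753 - 2.98
= 1.5953 eV

1.5953


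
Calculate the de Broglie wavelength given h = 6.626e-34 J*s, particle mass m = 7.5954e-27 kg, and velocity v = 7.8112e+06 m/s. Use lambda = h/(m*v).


lambda = h / (m * v)
= 6.626e-34 / (7.5954e-27 * 7.8112e+06)
= 6.626e-34 / 5.9329e-20
= 1.1168e-14 m

1.1168e-14


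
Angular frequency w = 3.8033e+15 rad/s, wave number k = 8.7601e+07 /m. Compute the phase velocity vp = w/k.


vp = w / k
= 3.8033e+15 / 8.7601e+07
= 4.3416e+07 m/s

4.3416e+07


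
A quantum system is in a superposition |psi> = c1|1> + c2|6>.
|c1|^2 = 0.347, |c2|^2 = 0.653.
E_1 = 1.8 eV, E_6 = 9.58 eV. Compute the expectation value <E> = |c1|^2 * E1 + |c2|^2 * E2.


<E> = |c1|^2 * E1 + |c2|^2 * E2
= 0.347 * 1.8 + 0.653 * 9.58
= 0.6246 + 6.2557
= 6.8803 eV

6.8803


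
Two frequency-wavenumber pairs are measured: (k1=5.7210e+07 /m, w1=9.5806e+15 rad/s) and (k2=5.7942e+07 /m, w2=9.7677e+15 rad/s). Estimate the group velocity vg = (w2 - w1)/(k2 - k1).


vg = (w2 - w1) / (k2 - k1)
= (9.7677e+15 - 9.5806e+15) / (5.7942e+07 - 5.7210e+07)
= 1.8710e+14 / 7.3200e+05
= 2.5560e+08 m/s

2.5560e+08


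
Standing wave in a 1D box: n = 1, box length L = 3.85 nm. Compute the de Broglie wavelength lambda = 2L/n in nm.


lambda = 2L / n
= 2 * 3.85 / 1
= 7.7 / 1
= 7.7 nm

7.7


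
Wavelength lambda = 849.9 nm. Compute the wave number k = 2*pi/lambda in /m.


k = 2 * pi / lambda
= 6.2832 / (849.9e-9)
= 6.2832 / 8.4990e-07
= 7.3929e+06 /m

7.3929e+06


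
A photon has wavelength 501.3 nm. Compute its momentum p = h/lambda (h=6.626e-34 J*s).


p = h / lambda
= 6.626e-34 / (501.3e-9)
= 6.626e-34 / 5.0130e-07
= 1.3218e-27 kg*m/s

1.3218e-27


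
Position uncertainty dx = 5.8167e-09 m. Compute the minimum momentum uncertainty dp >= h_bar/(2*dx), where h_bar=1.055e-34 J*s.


dp = h_bar / (2 * dx)
= 1.055e-34 / (2 * 5.8167e-09)
= 1.055e-34 / 1.1633e-08
= 9.0687e-27 kg*m/s

9.0687e-27


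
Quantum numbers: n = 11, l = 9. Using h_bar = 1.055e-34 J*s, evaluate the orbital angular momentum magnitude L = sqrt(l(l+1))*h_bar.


L = sqrt(l*(l+1)) * h_bar
= sqrt(9 * 10) * 1.055e-34
= sqrt(90) * 1.055e-34
= 9.4868 * 1.055e-34
= 1.0009e-33 J*s

1.0009e-33


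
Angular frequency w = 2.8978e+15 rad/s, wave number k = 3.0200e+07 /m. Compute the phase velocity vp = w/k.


vp = w / k
= 2.8978e+15 / 3.0200e+07
= 9.5954e+07 m/s

9.5954e+07


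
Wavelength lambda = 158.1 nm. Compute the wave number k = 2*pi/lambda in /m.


k = 2 * pi / lambda
= 6.2832 / (158.1e-9)
= 6.2832 / 1.5810e-07
= 3.9742e+07 /m

3.9742e+07


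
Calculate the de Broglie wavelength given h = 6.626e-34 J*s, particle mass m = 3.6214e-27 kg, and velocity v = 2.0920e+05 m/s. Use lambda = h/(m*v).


lambda = h / (m * v)
= 6.626e-34 / (3.6214e-27 * 2.0920e+05)
= 6.626e-34 / 7.5760e-22
= 8.7461e-13 m

8.7461e-13


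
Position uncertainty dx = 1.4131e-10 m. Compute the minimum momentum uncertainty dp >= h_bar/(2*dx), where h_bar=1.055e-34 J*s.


dp = h_bar / (2 * dx)
= 1.055e-34 / (2 * 1.4131e-10)
= 1.055e-34 / 2.8262e-10
= 3.7329e-25 kg*m/s

3.7329e-25


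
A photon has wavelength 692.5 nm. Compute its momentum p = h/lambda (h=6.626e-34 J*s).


p = h / lambda
= 6.626e-34 / (692.5e-9)
= 6.626e-34 / 6.9250e-07
= 9.5682e-28 kg*m/s

9.5682e-28


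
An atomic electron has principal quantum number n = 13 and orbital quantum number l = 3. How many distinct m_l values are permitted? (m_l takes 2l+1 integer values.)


m_l ranges from -l to +l in integer steps
So m_l goes from -3 to +3
Count = 2l + 1 = 2*3 + 1
= 7

7


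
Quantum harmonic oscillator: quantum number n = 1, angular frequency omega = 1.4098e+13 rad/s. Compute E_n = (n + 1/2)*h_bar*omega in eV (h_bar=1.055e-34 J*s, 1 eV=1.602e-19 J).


E = (n + 1/2) * h_bar * omega
= (1 + 0.5) * 1.055e-34 * 1.4098e+13
= 1.5 * 1.4873e-21
= 2.2310e-21 J
= 0.0139 eV

0.0139


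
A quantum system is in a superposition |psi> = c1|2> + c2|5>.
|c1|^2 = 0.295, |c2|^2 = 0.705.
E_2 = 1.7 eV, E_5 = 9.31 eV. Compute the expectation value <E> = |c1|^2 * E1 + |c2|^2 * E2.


<E> = |c1|^2 * E1 + |c2|^2 * E2
= 0.295 * 1.7 + 0.705 * 9.31
= 0.5015 + 6.5636
= 7.0651 eV

7.0651


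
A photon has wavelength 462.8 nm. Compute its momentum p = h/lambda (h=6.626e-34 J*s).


p = h / lambda
= 6.626e-34 / (462.8e-9)
= 6.626e-34 / 4.6280e-07
= 1.4317e-27 kg*m/s

1.4317e-27


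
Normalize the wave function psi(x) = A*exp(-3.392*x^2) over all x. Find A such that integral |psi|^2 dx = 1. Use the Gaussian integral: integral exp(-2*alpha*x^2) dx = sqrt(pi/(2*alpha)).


integral |psi|^2 dx = A^2 * sqrt(pi/(2*alpha)) = 1
A^2 = sqrt(2*alpha/pi)
= sqrt(2 * 3.392 / pi)
= 1.469495
A = sqrt(1.469495)
= 1.2122

1.2122


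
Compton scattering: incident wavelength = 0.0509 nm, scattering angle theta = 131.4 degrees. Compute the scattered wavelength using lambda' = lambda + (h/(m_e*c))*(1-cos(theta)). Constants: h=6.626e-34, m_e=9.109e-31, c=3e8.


Compton wavelength: h/(m_e*c) = 2.4247e-12 m
d_lambda = 2.4247e-12 * (1 - cos(131.4 deg))
= 2.4247e-12 * 1.661312
= 4.0282e-12 m = 0.004028 nm
lambda' = 0.0509 + 0.004028
= 0.054928 nm

0.054928


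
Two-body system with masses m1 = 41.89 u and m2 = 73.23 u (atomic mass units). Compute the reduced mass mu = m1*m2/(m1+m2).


mu = m1 * m2 / (m1 + m2)
= 41.89 * 73.23 / (41.89 + 73.23)
= 3067.6047 / 115.12
= 26.647 u

26.647


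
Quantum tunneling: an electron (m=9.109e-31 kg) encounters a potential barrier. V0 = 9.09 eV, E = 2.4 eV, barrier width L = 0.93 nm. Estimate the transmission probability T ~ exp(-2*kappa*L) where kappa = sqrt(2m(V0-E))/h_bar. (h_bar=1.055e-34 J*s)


V0 - E = 6.69 eV = 1.0717e-18 J
kappa = sqrt(2 * m * (V0-E)) / h_bar
= sqrt(2 * 9.109e-31 * 1.0717e-18) / 1.055e-34
= 1.3245e+10 /m
2*kappa*L = 2 * 1.3245e+10 * 0.93e-9
= 24.6351
T = exp(-24.6351) = 2.000285e-11

2.000285e-11


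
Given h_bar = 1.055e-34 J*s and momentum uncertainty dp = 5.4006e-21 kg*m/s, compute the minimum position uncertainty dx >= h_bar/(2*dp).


dx = h_bar / (2 * dp)
= 1.055e-34 / (2 * 5.4006e-21)
= 1.055e-34 / 1.0801e-20
= 9.7674e-15 m

9.7674e-15


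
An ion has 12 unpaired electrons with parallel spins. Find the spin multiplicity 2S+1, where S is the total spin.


Total spin S = N * (1/2) = 12 * 0.5 = 6.0
Spin multiplicity = 2S + 1
= 2 * 6.0 + 1
= 13

13


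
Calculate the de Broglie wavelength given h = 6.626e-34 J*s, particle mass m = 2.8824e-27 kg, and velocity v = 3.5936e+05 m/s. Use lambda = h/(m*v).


lambda = h / (m * v)
= 6.626e-34 / (2.8824e-27 * 3.5936e+05)
= 6.626e-34 / 1.0358e-21
= 6.3969e-13 m

6.3969e-13


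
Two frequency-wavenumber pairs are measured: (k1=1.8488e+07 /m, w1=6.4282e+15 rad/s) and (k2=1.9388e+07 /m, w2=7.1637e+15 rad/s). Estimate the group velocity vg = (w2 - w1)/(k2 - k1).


vg = (w2 - w1) / (k2 - k1)
= (7.1637e+15 - 6.4282e+15) / (1.9388e+07 - 1.8488e+07)
= 7.3550e+14 / 9.0000e+05
= 8.1722e+08 m/s

8.1722e+08


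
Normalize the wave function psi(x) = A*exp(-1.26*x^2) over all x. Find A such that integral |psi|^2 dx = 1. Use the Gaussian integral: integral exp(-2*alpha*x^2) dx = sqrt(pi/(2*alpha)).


integral |psi|^2 dx = A^2 * sqrt(pi/(2*alpha)) = 1
A^2 = sqrt(2*alpha/pi)
= sqrt(2 * 1.26 / pi)
= 0.895623
A = sqrt(0.895623)
= 0.9464

0.9464


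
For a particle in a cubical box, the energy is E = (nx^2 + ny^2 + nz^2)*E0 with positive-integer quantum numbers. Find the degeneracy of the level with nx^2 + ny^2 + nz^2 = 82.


Enumerate all (nx, ny, nz) with nx^2 + ny^2 + nz^2 = 82:
(3,3,8)
(3,8,3)
(8,3,3)
Total degeneracy = 3

3


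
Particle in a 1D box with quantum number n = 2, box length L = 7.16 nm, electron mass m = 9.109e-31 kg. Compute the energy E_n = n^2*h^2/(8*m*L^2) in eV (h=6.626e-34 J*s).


E = n^2 * h^2 / (8 * m * L^2)
= 2^2 * (6.626e-34)^2 / (8 * 9.109e-31 * (7.16e-9)^2)
= 4 * 4.3904e-67 / (8 * 9.109e-31 * 5.1266e-17)
= 4.7008e-21 J
= 0.0293 eV

0.0293


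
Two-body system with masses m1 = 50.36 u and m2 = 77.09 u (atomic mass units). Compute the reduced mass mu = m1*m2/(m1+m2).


mu = m1 * m2 / (m1 + m2)
= 50.36 * 77.09 / (50.36 + 77.09)
= 3882.2524 / 127.45
= 30.461 u

30.461


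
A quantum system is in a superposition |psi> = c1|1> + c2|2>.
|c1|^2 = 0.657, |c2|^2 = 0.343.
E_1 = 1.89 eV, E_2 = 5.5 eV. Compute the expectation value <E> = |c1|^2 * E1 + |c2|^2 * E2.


<E> = |c1|^2 * E1 + |c2|^2 * E2
= 0.657 * 1.89 + 0.343 * 5.5
= 1.2417 + 1.8865
= 3.1282 eV

3.1282


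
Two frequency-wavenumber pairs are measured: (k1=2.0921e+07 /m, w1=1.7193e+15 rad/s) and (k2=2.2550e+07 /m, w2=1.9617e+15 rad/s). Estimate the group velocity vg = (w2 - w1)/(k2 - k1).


vg = (w2 - w1) / (k2 - k1)
= (1.9617e+15 - 1.7193e+15) / (2.2550e+07 - 2.0921e+07)
= 2.4240e+14 / 1.6290e+06
= 1.4880e+08 m/s

1.4880e+08


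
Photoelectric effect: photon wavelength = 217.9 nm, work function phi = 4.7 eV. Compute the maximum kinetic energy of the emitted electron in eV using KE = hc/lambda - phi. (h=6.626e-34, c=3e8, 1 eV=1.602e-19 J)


E_photon = hc / lambda
= (6.626e-34)(3e8) / (217.9e-9)
= 9.1225e-19 J
= 5.6945 eV
KE = E_photon - phi
= 5.6945 - 4.7
= 0.9945 eV

0.9945


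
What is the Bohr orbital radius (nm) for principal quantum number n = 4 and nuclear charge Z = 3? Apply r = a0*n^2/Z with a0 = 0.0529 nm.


r = a0 * n^2 / Z
= 0.0529 * 4^2 / 3
= 0.0529 * 16 / 3
= 0.2821 nm

0.2821


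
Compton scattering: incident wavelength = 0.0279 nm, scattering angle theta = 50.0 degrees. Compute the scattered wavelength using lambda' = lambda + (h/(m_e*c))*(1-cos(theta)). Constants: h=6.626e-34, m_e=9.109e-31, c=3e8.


Compton wavelength: h/(m_e*c) = 2.4247e-12 m
d_lambda = 2.4247e-12 * (1 - cos(50.0 deg))
= 2.4247e-12 * 0.357212
= 8.6614e-13 m = 0.000866 nm
lambda' = 0.0279 + 0.000866
= 0.028766 nm

0.028766


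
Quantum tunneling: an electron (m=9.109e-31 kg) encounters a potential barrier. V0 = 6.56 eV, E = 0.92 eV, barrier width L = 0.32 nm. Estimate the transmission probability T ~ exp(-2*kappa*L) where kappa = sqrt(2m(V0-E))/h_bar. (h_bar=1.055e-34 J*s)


V0 - E = 5.64 eV = 9.0353e-19 J
kappa = sqrt(2 * m * (V0-E)) / h_bar
= sqrt(2 * 9.109e-31 * 9.0353e-19) / 1.055e-34
= 1.2161e+10 /m
2*kappa*L = 2 * 1.2161e+10 * 0.32e-9
= 7.783
T = exp(-7.783) = 4.167478e-04

4.167478e-04


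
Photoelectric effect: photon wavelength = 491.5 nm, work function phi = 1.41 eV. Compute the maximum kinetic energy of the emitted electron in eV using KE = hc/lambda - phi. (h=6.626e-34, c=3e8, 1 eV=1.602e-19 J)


E_photon = hc / lambda
= (6.626e-34)(3e8) / (491.5e-9)
= 4.0444e-19 J
= 2.5246 eV
KE = E_photon - phi
= 2.5246 - 1.41
= 1.1146 eV

1.1146


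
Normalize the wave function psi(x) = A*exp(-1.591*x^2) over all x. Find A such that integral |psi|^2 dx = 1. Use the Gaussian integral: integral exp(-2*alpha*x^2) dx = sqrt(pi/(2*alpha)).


integral |psi|^2 dx = A^2 * sqrt(pi/(2*alpha)) = 1
A^2 = sqrt(2*alpha/pi)
= sqrt(2 * 1.591 / pi)
= 1.00641
A = sqrt(1.00641)
= 1.0032

1.0032


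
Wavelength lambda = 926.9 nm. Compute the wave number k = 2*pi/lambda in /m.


k = 2 * pi / lambda
= 6.2832 / (926.9e-9)
= 6.2832 / 9.2690e-07
= 6.7787e+06 /m

6.7787e+06


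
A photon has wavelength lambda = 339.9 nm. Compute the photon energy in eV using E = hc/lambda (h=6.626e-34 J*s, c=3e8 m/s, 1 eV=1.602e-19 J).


E = hc / lambda
= (6.626e-34)(3e8) / (339.9e-9)
= 1.9878e-25 / 3.3990e-07
= 5.8482e-19 J
Converting to eV: 5.8482e-19 / 1.602e-19
= 3.6506 eV

3.6506


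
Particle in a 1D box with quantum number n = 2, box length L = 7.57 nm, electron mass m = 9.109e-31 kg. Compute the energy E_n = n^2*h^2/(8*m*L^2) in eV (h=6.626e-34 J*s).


E = n^2 * h^2 / (8 * m * L^2)
= 2^2 * (6.626e-34)^2 / (8 * 9.109e-31 * (7.57e-9)^2)
= 4 * 4.3904e-67 / (8 * 9.109e-31 * 5.7305e-17)
= 4.2054e-21 J
= 0.0263 eV

0.0263


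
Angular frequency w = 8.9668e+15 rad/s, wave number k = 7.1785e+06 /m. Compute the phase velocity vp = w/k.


vp = w / k
= 8.9668e+15 / 7.1785e+06
= 1.2491e+09 m/s

1.2491e+09


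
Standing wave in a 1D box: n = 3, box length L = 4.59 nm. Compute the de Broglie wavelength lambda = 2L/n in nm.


lambda = 2L / n
= 2 * 4.59 / 3
= 9.18 / 3
= 3.06 nm

3.06


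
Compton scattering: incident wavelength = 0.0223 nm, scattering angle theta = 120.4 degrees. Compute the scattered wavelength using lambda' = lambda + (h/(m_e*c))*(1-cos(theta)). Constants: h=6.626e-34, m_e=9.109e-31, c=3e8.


Compton wavelength: h/(m_e*c) = 2.4247e-12 m
d_lambda = 2.4247e-12 * (1 - cos(120.4 deg))
= 2.4247e-12 * 1.506034
= 3.6517e-12 m = 0.003652 nm
lambda' = 0.0223 + 0.003652
= 0.025952 nm

0.025952


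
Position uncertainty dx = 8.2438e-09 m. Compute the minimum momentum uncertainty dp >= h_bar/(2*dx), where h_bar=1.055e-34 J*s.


dp = h_bar / (2 * dx)
= 1.055e-34 / (2 * 8.2438e-09)
= 1.055e-34 / 1.6488e-08
= 6.3987e-27 kg*m/s

6.3987e-27


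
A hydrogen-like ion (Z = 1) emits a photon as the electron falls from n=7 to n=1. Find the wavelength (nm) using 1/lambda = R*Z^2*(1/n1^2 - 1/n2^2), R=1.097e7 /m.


1/lambda = R * Z^2 * (1/n1^2 - 1/n2^2)
= 1.097e7 * 1^2 * (1/1^2 - 1/7^2)
= 1.097e7 * 1 * (1.0 - 0.020408)
= 1.0746e+07 /m
lambda = 1 / 1.0746e+07
= 93.0568 nm

93.0568


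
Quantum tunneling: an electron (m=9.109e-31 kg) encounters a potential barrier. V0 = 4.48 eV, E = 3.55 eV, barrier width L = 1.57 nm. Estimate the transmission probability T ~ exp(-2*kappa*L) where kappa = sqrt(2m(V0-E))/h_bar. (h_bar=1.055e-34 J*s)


V0 - E = 0.93 eV = 1.4899e-19 J
kappa = sqrt(2 * m * (V0-E)) / h_bar
= sqrt(2 * 9.109e-31 * 1.4899e-19) / 1.055e-34
= 4.9382e+09 /m
2*kappa*L = 2 * 4.9382e+09 * 1.57e-9
= 15.506
T = exp(-15.506) = 1.844260e-07

1.844260e-07


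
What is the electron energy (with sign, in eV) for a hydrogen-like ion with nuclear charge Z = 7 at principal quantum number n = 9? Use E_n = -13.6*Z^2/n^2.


E_n = -13.6 * Z^2 / n^2
= -13.6 * 7^2 / 9^2
= -13.6 * 49 / 81
= -8.2272 eV

-8.2272


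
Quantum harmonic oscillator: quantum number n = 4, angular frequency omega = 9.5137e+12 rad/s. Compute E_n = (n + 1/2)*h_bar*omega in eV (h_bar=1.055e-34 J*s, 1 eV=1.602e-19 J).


E = (n + 1/2) * h_bar * omega
= (4 + 0.5) * 1.055e-34 * 9.5137e+12
= 4.5 * 1.0037e-21
= 4.5166e-21 J
= 0.0282 eV

0.0282


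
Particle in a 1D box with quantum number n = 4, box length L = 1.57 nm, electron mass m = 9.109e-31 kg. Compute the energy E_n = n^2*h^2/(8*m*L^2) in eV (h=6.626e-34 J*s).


E = n^2 * h^2 / (8 * m * L^2)
= 4^2 * (6.626e-34)^2 / (8 * 9.109e-31 * (1.57e-9)^2)
= 16 * 4.3904e-67 / (8 * 9.109e-31 * 2.4649e-18)
= 3.9108e-19 J
= 2.4412 eV

2.4412


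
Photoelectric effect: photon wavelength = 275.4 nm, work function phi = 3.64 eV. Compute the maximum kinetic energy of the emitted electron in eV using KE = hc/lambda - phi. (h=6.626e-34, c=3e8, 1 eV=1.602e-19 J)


E_photon = hc / lambda
= (6.626e-34)(3e8) / (275.4e-9)
= 7.2179e-19 J
= 4.5055 eV
KE = E_photon - phi
= 4.5055 - 3.64
= 0.8655 eV

0.8655


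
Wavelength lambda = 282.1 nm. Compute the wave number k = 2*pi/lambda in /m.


k = 2 * pi / lambda
= 6.2832 / (282.1e-9)
= 6.2832 / 2.8210e-07
= 2.2273e+07 /m

2.2273e+07


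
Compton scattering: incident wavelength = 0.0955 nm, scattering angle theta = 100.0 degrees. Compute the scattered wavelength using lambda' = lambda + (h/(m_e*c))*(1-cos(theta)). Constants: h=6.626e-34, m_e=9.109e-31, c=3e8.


Compton wavelength: h/(m_e*c) = 2.4247e-12 m
d_lambda = 2.4247e-12 * (1 - cos(100.0 deg))
= 2.4247e-12 * 1.173648
= 2.8458e-12 m = 0.002846 nm
lambda' = 0.0955 + 0.002846
= 0.098346 nm

0.098346


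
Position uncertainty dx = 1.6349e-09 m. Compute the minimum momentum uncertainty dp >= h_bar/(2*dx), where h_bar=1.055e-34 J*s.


dp = h_bar / (2 * dx)
= 1.055e-34 / (2 * 1.6349e-09)
= 1.055e-34 / 3.2698e-09
= 3.2265e-26 kg*m/s

3.2265e-26


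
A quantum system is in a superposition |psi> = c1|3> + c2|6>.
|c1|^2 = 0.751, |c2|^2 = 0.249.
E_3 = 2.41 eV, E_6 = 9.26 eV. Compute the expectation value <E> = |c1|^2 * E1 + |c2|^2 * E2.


<E> = |c1|^2 * E1 + |c2|^2 * E2
= 0.751 * 2.41 + 0.249 * 9.26
= 1.8099 + 2.3057
= 4.1157 eV

4.1157


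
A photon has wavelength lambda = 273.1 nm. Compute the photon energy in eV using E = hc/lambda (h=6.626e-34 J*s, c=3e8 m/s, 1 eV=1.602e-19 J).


E = hc / lambda
= (6.626e-34)(3e8) / (273.1e-9)
= 1.9878e-25 / 2.7310e-07
= 7.2787e-19 J
Converting to eV: 7.2787e-19 / 1.602e-19
= 4.5435 eV

4.5435


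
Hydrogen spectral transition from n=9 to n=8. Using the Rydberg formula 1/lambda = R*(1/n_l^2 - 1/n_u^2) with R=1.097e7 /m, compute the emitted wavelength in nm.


1/lambda = R * (1/n_l^2 - 1/n_u^2)
= 1.097e7 * (1/8^2 - 1/9^2)
= 1.097e7 * (0.015625 - 0.012346)
= 1.097e7 * 0.003279
= 3.5974e+04 /m
lambda = 1 / 3.5974e+04 = 27797.7371 nm

27797.7371


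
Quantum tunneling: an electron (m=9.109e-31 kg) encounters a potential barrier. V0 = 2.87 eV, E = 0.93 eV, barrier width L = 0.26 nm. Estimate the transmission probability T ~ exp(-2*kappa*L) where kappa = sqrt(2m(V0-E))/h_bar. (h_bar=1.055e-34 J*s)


V0 - E = 1.94 eV = 3.1079e-19 J
kappa = sqrt(2 * m * (V0-E)) / h_bar
= sqrt(2 * 9.109e-31 * 3.1079e-19) / 1.055e-34
= 7.1323e+09 /m
2*kappa*L = 2 * 7.1323e+09 * 0.26e-9
= 3.7088
T = exp(-3.7088) = 2.450693e-02

2.450693e-02


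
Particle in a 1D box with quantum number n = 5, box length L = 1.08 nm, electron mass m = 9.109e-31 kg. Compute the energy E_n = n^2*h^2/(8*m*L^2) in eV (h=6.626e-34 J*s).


E = n^2 * h^2 / (8 * m * L^2)
= 5^2 * (6.626e-34)^2 / (8 * 9.109e-31 * (1.08e-9)^2)
= 25 * 4.3904e-67 / (8 * 9.109e-31 * 1.1664e-18)
= 1.2913e-18 J
= 8.0607 eV

8.0607


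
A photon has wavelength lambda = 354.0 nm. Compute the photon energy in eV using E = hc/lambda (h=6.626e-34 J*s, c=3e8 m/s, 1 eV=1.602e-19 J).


E = hc / lambda
= (6.626e-34)(3e8) / (354.0e-9)
= 1.9878e-25 / 3.5400e-07
= 5.6153e-19 J
Converting to eV: 5.6153e-19 / 1.602e-19
= 3.5052 eV

3.5052


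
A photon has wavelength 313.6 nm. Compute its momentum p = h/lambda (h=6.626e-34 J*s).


p = h / lambda
= 6.626e-34 / (313.6e-9)
= 6.626e-34 / 3.1360e-07
= 2.1129e-27 kg*m/s

2.1129e-27


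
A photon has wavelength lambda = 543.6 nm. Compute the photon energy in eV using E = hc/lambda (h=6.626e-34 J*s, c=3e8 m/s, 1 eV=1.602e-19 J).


E = hc / lambda
= (6.626e-34)(3e8) / (543.6e-9)
= 1.9878e-25 / 5.4360e-07
= 3.6567e-19 J
Converting to eV: 3.6567e-19 / 1.602e-19
= 2.2826 eV

2.2826


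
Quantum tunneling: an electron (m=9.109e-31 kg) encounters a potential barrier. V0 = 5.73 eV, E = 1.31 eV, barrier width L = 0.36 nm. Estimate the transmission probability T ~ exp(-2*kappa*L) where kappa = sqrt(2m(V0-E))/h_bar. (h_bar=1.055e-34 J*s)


V0 - E = 4.42 eV = 7.0808e-19 J
kappa = sqrt(2 * m * (V0-E)) / h_bar
= sqrt(2 * 9.109e-31 * 7.0808e-19) / 1.055e-34
= 1.0766e+10 /m
2*kappa*L = 2 * 1.0766e+10 * 0.36e-9
= 7.7513
T = exp(-7.7513) = 4.301965e-04

4.301965e-04


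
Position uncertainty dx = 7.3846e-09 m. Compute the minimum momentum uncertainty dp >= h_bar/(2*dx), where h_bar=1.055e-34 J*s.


dp = h_bar / (2 * dx)
= 1.055e-34 / (2 * 7.3846e-09)
= 1.055e-34 / 1.4769e-08
= 7.1432e-27 kg*m/s

7.1432e-27


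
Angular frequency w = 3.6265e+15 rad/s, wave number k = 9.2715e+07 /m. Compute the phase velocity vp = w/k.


vp = w / k
= 3.6265e+15 / 9.2715e+07
= 3.9114e+07 m/s

3.9114e+07


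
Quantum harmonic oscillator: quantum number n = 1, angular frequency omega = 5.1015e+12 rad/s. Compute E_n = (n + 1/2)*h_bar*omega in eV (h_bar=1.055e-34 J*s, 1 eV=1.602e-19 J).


E = (n + 1/2) * h_bar * omega
= (1 + 0.5) * 1.055e-34 * 5.1015e+12
= 1.5 * 5.3821e-22
= 8.0731e-22 J
= 0.005 eV

0.005


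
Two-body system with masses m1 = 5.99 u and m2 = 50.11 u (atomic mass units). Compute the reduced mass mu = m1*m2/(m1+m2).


mu = m1 * m2 / (m1 + m2)
= 5.99 * 50.11 / (5.99 + 50.11)
= 300.1589 / 56.1
= 5.3504 u

5.3504


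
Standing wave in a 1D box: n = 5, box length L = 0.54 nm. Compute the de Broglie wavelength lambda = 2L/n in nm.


lambda = 2L / n
= 2 * 0.54 / 5
= 1.08 / 5
= 0.216 nm

0.216


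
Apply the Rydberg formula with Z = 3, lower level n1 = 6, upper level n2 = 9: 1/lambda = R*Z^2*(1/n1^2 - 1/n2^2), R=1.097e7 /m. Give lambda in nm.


1/lambda = R * Z^2 * (1/n1^2 - 1/n2^2)
= 1.097e7 * 3^2 * (1/6^2 - 1/9^2)
= 1.097e7 * 9 * (0.027778 - 0.012346)
= 1.5236e+06 /m
lambda = 1 / 1.5236e+06
= 656.3355 nm

656.3355


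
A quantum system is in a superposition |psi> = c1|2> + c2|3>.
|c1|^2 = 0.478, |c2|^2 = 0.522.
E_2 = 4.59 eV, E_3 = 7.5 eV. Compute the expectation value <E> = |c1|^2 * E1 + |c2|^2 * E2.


<E> = |c1|^2 * E1 + |c2|^2 * E2
= 0.478 * 4.59 + 0.522 * 7.5
= 2.194 + 3.915
= 6.109 eV

6.109


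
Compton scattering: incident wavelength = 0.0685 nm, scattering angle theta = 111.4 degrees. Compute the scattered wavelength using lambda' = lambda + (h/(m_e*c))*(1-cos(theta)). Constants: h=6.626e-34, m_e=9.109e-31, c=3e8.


Compton wavelength: h/(m_e*c) = 2.4247e-12 m
d_lambda = 2.4247e-12 * (1 - cos(111.4 deg))
= 2.4247e-12 * 1.364877
= 3.3094e-12 m = 0.003309 nm
lambda' = 0.0685 + 0.003309
= 0.071809 nm

0.071809


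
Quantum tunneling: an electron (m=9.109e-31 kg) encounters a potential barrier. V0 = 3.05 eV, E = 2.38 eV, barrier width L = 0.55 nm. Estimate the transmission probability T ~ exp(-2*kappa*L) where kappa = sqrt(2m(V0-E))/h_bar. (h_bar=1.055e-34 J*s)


V0 - E = 0.67 eV = 1.0733e-19 J
kappa = sqrt(2 * m * (V0-E)) / h_bar
= sqrt(2 * 9.109e-31 * 1.0733e-19) / 1.055e-34
= 4.1915e+09 /m
2*kappa*L = 2 * 4.1915e+09 * 0.55e-9
= 4.6106
T = exp(-4.6106) = 9.945660e-03

9.945660e-03


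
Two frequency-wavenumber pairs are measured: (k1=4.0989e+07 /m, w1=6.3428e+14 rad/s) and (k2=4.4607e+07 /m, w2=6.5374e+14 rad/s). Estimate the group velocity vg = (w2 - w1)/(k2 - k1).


vg = (w2 - w1) / (k2 - k1)
= (6.5374e+14 - 6.3428e+14) / (4.4607e+07 - 4.0989e+07)
= 1.9460e+13 / 3.6180e+06
= 5.3787e+06 m/s

5.3787e+06


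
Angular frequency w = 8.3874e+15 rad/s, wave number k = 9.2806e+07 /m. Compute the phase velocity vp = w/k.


vp = w / k
= 8.3874e+15 / 9.2806e+07
= 9.0376e+07 m/s

9.0376e+07


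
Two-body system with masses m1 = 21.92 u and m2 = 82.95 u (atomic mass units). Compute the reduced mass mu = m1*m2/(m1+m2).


mu = m1 * m2 / (m1 + m2)
= 21.92 * 82.95 / (21.92 + 82.95)
= 1818.264 / 104.87
= 17.3383 u

17.3383


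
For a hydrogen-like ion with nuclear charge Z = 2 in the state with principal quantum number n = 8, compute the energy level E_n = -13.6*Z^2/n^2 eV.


E_n = -13.6 * Z^2 / n^2
= -13.6 * 2^2 / 8^2
= -13.6 * 4 / 64
= -0.85 eV

-0.85


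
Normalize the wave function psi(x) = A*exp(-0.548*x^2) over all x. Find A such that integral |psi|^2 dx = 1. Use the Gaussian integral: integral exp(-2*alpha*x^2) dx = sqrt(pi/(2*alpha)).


integral |psi|^2 dx = A^2 * sqrt(pi/(2*alpha)) = 1
A^2 = sqrt(2*alpha/pi)
= sqrt(2 * 0.548 / pi)
= 0.59065
A = sqrt(0.59065)
= 0.7685

0.7685


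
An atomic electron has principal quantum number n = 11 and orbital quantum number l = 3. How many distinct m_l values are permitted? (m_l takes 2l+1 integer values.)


m_l ranges from -l to +l in integer steps
So m_l goes from -3 to +3
Count = 2l + 1 = 2*3 + 1
= 7

7


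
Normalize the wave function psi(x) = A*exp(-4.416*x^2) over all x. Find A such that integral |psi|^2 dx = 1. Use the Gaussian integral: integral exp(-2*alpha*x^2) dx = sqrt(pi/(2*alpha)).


integral |psi|^2 dx = A^2 * sqrt(pi/(2*alpha)) = 1
A^2 = sqrt(2*alpha/pi)
= sqrt(2 * 4.416 / pi)
= 1.676697
A = sqrt(1.676697)
= 1.2949

1.2949


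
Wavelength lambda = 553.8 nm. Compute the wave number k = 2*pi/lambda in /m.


k = 2 * pi / lambda
= 6.2832 / (553.8e-9)
= 6.2832 / 5.5380e-07
= 1.1346e+07 /m

1.1346e+07


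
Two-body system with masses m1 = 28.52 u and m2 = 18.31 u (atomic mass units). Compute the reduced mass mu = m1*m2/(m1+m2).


mu = m1 * m2 / (m1 + m2)
= 28.52 * 18.31 / (28.52 + 18.31)
= 522.2012 / 46.83
= 11.151 u

11.151


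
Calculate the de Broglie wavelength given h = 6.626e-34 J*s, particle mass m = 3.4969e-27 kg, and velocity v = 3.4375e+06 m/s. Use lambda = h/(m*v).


lambda = h / (m * v)
= 6.626e-34 / (3.4969e-27 * 3.4375e+06)
= 6.626e-34 / 1.2021e-20
= 5.5122e-14 m

5.5122e-14


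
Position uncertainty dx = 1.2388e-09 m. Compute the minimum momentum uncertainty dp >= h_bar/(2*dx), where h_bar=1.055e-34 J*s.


dp = h_bar / (2 * dx)
= 1.055e-34 / (2 * 1.2388e-09)
= 1.055e-34 / 2.4776e-09
= 4.2582e-26 kg*m/s

4.2582e-26


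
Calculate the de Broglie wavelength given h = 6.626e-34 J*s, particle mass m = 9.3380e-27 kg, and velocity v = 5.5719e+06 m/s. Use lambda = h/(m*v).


lambda = h / (m * v)
= 6.626e-34 / (9.3380e-27 * 5.5719e+06)
= 6.626e-34 / 5.2030e-20
= 1.2735e-14 m

1.2735e-14


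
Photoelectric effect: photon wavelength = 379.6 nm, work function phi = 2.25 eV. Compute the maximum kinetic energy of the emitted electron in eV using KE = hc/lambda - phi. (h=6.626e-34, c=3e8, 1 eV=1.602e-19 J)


E_photon = hc / lambda
= (6.626e-34)(3e8) / (379.6e-9)
= 5.2366e-19 J
= 3.2688 eV
KE = E_photon - phi
= 3.2688 - 2.25
= 1.0188 eV

1.0188


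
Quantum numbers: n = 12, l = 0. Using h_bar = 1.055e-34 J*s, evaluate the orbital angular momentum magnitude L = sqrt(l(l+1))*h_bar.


L = sqrt(l*(l+1)) * h_bar
= sqrt(0 * 1) * 1.055e-34
= sqrt(0) * 1.055e-34
= 0.0 * 1.055e-34
= 0.0000e+00 J*s

0.0000e+00


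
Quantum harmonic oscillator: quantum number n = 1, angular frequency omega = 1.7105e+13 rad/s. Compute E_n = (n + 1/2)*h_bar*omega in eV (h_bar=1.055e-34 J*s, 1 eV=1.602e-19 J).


E = (n + 1/2) * h_bar * omega
= (1 + 0.5) * 1.055e-34 * 1.7105e+13
= 1.5 * 1.8046e-21
= 2.7069e-21 J
= 0.0169 eV

0.0169


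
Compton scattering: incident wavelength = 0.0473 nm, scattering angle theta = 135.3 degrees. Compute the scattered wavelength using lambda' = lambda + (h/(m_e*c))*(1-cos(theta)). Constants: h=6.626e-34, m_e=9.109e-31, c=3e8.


Compton wavelength: h/(m_e*c) = 2.4247e-12 m
d_lambda = 2.4247e-12 * (1 - cos(135.3 deg))
= 2.4247e-12 * 1.710799
= 4.1482e-12 m = 0.004148 nm
lambda' = 0.0473 + 0.004148
= 0.051448 nm

0.051448


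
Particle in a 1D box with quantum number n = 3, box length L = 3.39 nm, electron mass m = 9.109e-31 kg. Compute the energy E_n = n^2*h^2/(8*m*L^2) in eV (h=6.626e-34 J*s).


E = n^2 * h^2 / (8 * m * L^2)
= 3^2 * (6.626e-34)^2 / (8 * 9.109e-31 * (3.39e-9)^2)
= 9 * 4.3904e-67 / (8 * 9.109e-31 * 1.1492e-17)
= 4.7183e-20 J
= 0.2945 eV

0.2945


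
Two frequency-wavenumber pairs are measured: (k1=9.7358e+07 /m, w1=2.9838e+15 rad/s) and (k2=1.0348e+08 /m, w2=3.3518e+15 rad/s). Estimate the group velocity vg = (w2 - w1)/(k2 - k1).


vg = (w2 - w1) / (k2 - k1)
= (3.3518e+15 - 2.9838e+15) / (1.0348e+08 - 9.7358e+07)
= 3.6800e+14 / 6.1220e+06
= 6.0111e+07 m/s

6.0111e+07


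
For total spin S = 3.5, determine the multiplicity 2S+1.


Spin multiplicity = 2S + 1
= 2 * 3.5 + 1
= 7.0 + 1
= 8

8


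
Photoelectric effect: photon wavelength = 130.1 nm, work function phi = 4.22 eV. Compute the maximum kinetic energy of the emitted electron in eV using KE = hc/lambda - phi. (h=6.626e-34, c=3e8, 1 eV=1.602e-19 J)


E_photon = hc / lambda
= (6.626e-34)(3e8) / (130.1e-9)
= 1.5279e-18 J
= 9.5375 eV
KE = E_photon - phi
= 9.5375 - 4.22
= 5.3175 eV

5.3175


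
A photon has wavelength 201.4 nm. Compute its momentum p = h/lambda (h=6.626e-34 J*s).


p = h / lambda
= 6.626e-34 / (201.4e-9)
= 6.626e-34 / 2.0140e-07
= 3.2900e-27 kg*m/s

3.2900e-27


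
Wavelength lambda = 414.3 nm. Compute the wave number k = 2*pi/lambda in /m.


k = 2 * pi / lambda
= 6.2832 / (414.3e-9)
= 6.2832 / 4.1430e-07
= 1.5166e+07 /m

1.5166e+07


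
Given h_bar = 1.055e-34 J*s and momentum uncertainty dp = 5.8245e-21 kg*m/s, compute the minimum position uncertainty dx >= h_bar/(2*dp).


dx = h_bar / (2 * dp)
= 1.055e-34 / (2 * 5.8245e-21)
= 1.055e-34 / 1.1649e-20
= 9.0566e-15 m

9.0566e-15


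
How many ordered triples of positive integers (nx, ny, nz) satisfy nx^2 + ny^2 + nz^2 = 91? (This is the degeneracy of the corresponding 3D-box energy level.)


Enumerate all (nx, ny, nz) with nx^2 + ny^2 + nz^2 = 91:
(1,3,9)
(1,9,3)
(3,1,9)
(3,9,1)
(9,1,3)
(9,3,1)
Total degeneracy = 6

6


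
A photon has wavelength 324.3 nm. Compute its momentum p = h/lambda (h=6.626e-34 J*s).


p = h / lambda
= 6.626e-34 / (324.3e-9)
= 6.626e-34 / 3.2430e-07
= 2.0432e-27 kg*m/s

2.0432e-27


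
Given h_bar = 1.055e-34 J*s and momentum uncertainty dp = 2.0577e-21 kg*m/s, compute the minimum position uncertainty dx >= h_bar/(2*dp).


dx = h_bar / (2 * dp)
= 1.055e-34 / (2 * 2.0577e-21)
= 1.055e-34 / 4.1154e-21
= 2.5635e-14 m

2.5635e-14


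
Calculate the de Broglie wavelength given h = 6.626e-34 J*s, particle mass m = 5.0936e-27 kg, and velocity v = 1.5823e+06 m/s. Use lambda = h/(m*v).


lambda = h / (m * v)
= 6.626e-34 / (5.0936e-27 * 1.5823e+06)
= 6.626e-34 / 8.0596e-21
= 8.2212e-14 m

8.2212e-14


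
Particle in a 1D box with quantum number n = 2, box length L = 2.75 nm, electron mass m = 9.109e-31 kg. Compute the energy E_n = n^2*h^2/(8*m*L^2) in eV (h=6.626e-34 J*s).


E = n^2 * h^2 / (8 * m * L^2)
= 2^2 * (6.626e-34)^2 / (8 * 9.109e-31 * (2.75e-9)^2)
= 4 * 4.3904e-67 / (8 * 9.109e-31 * 7.5625e-18)
= 3.1867e-20 J
= 0.1989 eV

0.1989


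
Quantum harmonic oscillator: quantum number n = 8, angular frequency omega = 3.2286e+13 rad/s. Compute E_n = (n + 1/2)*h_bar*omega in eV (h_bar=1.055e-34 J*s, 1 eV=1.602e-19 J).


E = (n + 1/2) * h_bar * omega
= (8 + 0.5) * 1.055e-34 * 3.2286e+13
= 8.5 * 3.4062e-21
= 2.8952e-20 J
= 0.1807 eV

0.1807


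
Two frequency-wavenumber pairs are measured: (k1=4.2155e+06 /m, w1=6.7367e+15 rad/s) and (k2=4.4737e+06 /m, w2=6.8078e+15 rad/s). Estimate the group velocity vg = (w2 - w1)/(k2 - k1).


vg = (w2 - w1) / (k2 - k1)
= (6.8078e+15 - 6.7367e+15) / (4.4737e+06 - 4.2155e+06)
= 7.1100e+13 / 2.5820e+05
= 2.7537e+08 m/s

2.7537e+08


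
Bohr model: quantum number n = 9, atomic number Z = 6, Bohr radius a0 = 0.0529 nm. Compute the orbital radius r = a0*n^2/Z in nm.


r = a0 * n^2 / Z
= 0.0529 * 9^2 / 6
= 0.0529 * 81 / 6
= 0.7142 nm

0.7142


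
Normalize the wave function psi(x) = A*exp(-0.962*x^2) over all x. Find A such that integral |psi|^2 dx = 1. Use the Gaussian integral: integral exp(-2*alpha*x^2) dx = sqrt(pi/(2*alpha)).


integral |psi|^2 dx = A^2 * sqrt(pi/(2*alpha)) = 1
A^2 = sqrt(2*alpha/pi)
= sqrt(2 * 0.962 / pi)
= 0.782578
A = sqrt(0.782578)
= 0.8846

0.8846


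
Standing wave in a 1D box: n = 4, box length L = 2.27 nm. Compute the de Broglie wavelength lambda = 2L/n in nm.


lambda = 2L / n
= 2 * 2.27 / 4
= 4.54 / 4
= 1.135 nm

1.135


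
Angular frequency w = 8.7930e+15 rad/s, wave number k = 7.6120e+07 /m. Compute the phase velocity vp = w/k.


vp = w / k
= 8.7930e+15 / 7.6120e+07
= 1.1551e+08 m/s

1.1551e+08


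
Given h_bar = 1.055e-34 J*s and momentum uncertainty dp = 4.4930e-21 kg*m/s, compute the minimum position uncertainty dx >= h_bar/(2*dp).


dx = h_bar / (2 * dp)
= 1.055e-34 / (2 * 4.4930e-21)
= 1.055e-34 / 8.9860e-21
= 1.1740e-14 m

1.1740e-14


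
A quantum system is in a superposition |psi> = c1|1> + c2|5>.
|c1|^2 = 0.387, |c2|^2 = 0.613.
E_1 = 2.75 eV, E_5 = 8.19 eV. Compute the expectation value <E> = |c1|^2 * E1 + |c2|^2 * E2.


<E> = |c1|^2 * E1 + |c2|^2 * E2
= 0.387 * 2.75 + 0.613 * 8.19
= 1.0642 + 5.0205
= 6.0847 eV

6.0847


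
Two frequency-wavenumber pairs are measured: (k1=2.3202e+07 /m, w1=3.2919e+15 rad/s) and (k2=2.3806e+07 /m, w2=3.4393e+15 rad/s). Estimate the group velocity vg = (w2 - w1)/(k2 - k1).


vg = (w2 - w1) / (k2 - k1)
= (3.4393e+15 - 3.2919e+15) / (2.3806e+07 - 2.3202e+07)
= 1.4740e+14 / 6.0400e+05
= 2.4404e+08 m/s

2.4404e+08


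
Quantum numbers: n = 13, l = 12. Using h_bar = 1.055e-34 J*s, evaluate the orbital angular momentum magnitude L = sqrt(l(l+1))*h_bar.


L = sqrt(l*(l+1)) * h_bar
= sqrt(12 * 13) * 1.055e-34
= sqrt(156) * 1.055e-34
= 12.49 * 1.055e-34
= 1.3177e-33 J*s

1.3177e-33


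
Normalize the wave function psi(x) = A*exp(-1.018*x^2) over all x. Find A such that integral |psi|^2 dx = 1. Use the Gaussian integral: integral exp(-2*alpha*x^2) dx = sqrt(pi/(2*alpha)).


integral |psi|^2 dx = A^2 * sqrt(pi/(2*alpha)) = 1
A^2 = sqrt(2*alpha/pi)
= sqrt(2 * 1.018 / pi)
= 0.805033
A = sqrt(0.805033)
= 0.8972

0.8972


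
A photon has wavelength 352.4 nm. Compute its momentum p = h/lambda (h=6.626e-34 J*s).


p = h / lambda
= 6.626e-34 / (352.4e-9)
= 6.626e-34 / 3.5240e-07
= 1.8802e-27 kg*m/s

1.8802e-27


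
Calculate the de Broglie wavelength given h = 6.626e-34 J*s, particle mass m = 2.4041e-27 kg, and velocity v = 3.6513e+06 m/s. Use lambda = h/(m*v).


lambda = h / (m * v)
= 6.626e-34 / (2.4041e-27 * 3.6513e+06)
= 6.626e-34 / 8.7781e-21
= 7.5483e-14 m

7.5483e-14


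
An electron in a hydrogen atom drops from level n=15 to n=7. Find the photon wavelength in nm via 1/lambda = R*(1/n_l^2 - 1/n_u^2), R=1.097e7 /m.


1/lambda = R * (1/n_l^2 - 1/n_u^2)
= 1.097e7 * (1/7^2 - 1/15^2)
= 1.097e7 * (0.020408 - 0.004444)
= 1.097e7 * 0.015964
= 1.7512e+05 /m
lambda = 1 / 1.7512e+05 = 5710.305 nm

5710.305


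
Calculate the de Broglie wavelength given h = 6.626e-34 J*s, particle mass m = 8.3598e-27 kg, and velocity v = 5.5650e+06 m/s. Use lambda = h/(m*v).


lambda = h / (m * v)
= 6.626e-34 / (8.3598e-27 * 5.5650e+06)
= 6.626e-34 / 4.6522e-20
= 1.4243e-14 m

1.4243e-14


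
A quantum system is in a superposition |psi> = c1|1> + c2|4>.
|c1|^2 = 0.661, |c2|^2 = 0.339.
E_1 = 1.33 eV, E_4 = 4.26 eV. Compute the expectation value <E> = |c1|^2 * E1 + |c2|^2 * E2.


<E> = |c1|^2 * E1 + |c2|^2 * E2
= 0.661 * 1.33 + 0.339 * 4.26
= 0.8791 + 1.4441
= 2.3233 eV

2.3233


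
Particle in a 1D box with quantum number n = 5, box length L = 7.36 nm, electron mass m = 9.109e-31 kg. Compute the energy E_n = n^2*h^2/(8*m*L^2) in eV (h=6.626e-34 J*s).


E = n^2 * h^2 / (8 * m * L^2)
= 5^2 * (6.626e-34)^2 / (8 * 9.109e-31 * (7.36e-9)^2)
= 25 * 4.3904e-67 / (8 * 9.109e-31 * 5.4170e-17)
= 2.7805e-20 J
= 0.1736 eV

0.1736


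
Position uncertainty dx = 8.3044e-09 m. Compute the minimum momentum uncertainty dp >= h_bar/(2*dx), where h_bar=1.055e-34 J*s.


dp = h_bar / (2 * dx)
= 1.055e-34 / (2 * 8.3044e-09)
= 1.055e-34 / 1.6609e-08
= 6.3521e-27 kg*m/s

6.3521e-27


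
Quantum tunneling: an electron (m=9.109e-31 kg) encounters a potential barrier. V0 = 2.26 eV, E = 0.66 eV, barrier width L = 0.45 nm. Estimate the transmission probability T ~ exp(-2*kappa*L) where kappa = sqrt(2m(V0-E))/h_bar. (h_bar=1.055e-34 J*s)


V0 - E = 1.6 eV = 2.5632e-19 J
kappa = sqrt(2 * m * (V0-E)) / h_bar
= sqrt(2 * 9.109e-31 * 2.5632e-19) / 1.055e-34
= 6.4772e+09 /m
2*kappa*L = 2 * 6.4772e+09 * 0.45e-9
= 5.8295
T = exp(-5.8295) = 2.939533e-03

2.939533e-03


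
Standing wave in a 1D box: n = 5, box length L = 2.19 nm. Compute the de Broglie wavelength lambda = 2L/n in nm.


lambda = 2L / n
= 2 * 2.19 / 5
= 4.38 / 5
= 0.876 nm

0.876


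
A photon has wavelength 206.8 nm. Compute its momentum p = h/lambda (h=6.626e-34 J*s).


p = h / lambda
= 6.626e-34 / (206.8e-9)
= 6.626e-34 / 2.0680e-07
= 3.2041e-27 kg*m/s

3.2041e-27


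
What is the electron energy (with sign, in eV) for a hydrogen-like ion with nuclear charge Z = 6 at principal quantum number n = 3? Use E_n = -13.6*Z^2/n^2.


E_n = -13.6 * Z^2 / n^2
= -13.6 * 6^2 / 3^2
= -13.6 * 36 / 9
= -54.4 eV

-54.4


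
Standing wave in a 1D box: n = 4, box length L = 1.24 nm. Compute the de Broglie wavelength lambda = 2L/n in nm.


lambda = 2L / n
= 2 * 1.24 / 4
= 2.48 / 4
= 0.62 nm

0.62


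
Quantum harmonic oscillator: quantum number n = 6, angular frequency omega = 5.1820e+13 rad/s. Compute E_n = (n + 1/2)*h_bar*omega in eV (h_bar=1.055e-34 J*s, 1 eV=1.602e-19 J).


E = (n + 1/2) * h_bar * omega
= (6 + 0.5) * 1.055e-34 * 5.1820e+13
= 6.5 * 5.4670e-21
= 3.5536e-20 J
= 0.2218 eV

0.2218


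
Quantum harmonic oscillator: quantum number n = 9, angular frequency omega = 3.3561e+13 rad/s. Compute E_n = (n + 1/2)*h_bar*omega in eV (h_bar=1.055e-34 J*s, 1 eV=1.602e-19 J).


E = (n + 1/2) * h_bar * omega
= (9 + 0.5) * 1.055e-34 * 3.3561e+13
= 9.5 * 3.5407e-21
= 3.3637e-20 J
= 0.21 eV

0.21


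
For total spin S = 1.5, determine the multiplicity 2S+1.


Spin multiplicity = 2S + 1
= 2 * 1.5 + 1
= 3.0 + 1
= 4

4


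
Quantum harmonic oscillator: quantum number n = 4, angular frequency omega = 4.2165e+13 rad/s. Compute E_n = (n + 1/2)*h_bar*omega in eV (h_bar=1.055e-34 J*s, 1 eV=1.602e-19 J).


E = (n + 1/2) * h_bar * omega
= (4 + 0.5) * 1.055e-34 * 4.2165e+13
= 4.5 * 4.4484e-21
= 2.0018e-20 J
= 0.125 eV

0.125


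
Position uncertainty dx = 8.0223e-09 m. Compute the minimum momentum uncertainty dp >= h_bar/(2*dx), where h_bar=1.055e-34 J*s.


dp = h_bar / (2 * dx)
= 1.055e-34 / (2 * 8.0223e-09)
= 1.055e-34 / 1.6045e-08
= 6.5754e-27 kg*m/s

6.5754e-27


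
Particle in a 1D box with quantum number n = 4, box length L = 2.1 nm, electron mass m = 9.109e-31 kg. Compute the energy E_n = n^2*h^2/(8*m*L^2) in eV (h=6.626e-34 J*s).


E = n^2 * h^2 / (8 * m * L^2)
= 4^2 * (6.626e-34)^2 / (8 * 9.109e-31 * (2.1e-9)^2)
= 16 * 4.3904e-67 / (8 * 9.109e-31 * 4.4100e-18)
= 2.1859e-19 J
= 1.3645 eV

1.3645


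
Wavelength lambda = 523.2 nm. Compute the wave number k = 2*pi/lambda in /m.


k = 2 * pi / lambda
= 6.2832 / (523.2e-9)
= 6.2832 / 5.2320e-07
= 1.2009e+07 /m

1.2009e+07
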